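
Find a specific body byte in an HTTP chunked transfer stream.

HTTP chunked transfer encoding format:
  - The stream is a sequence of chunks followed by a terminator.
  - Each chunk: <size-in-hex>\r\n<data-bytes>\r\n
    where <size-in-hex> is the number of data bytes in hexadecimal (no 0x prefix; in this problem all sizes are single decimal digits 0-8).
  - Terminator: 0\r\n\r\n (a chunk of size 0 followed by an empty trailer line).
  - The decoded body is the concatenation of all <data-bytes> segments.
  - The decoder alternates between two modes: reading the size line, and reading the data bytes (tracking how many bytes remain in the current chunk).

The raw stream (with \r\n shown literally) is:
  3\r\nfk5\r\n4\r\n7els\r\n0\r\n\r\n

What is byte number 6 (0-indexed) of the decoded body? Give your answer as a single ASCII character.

Chunk 1: stream[0..1]='3' size=0x3=3, data at stream[3..6]='fk5' -> body[0..3], body so far='fk5'
Chunk 2: stream[8..9]='4' size=0x4=4, data at stream[11..15]='7els' -> body[3..7], body so far='fk57els'
Chunk 3: stream[17..18]='0' size=0 (terminator). Final body='fk57els' (7 bytes)
Body byte 6 = 's'

Answer: s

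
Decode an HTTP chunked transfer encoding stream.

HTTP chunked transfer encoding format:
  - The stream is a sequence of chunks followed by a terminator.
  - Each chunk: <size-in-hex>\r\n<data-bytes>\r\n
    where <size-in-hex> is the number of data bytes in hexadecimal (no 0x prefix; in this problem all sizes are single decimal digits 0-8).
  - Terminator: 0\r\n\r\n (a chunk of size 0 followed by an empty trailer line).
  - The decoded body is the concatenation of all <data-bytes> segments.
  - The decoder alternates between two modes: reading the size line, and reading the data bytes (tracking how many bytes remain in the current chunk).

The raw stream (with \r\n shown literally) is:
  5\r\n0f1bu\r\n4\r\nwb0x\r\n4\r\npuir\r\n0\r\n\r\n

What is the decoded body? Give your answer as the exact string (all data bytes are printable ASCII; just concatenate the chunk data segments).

Answer: 0f1buwb0xpuir

Derivation:
Chunk 1: stream[0..1]='5' size=0x5=5, data at stream[3..8]='0f1bu' -> body[0..5], body so far='0f1bu'
Chunk 2: stream[10..11]='4' size=0x4=4, data at stream[13..17]='wb0x' -> body[5..9], body so far='0f1buwb0x'
Chunk 3: stream[19..20]='4' size=0x4=4, data at stream[22..26]='puir' -> body[9..13], body so far='0f1buwb0xpuir'
Chunk 4: stream[28..29]='0' size=0 (terminator). Final body='0f1buwb0xpuir' (13 bytes)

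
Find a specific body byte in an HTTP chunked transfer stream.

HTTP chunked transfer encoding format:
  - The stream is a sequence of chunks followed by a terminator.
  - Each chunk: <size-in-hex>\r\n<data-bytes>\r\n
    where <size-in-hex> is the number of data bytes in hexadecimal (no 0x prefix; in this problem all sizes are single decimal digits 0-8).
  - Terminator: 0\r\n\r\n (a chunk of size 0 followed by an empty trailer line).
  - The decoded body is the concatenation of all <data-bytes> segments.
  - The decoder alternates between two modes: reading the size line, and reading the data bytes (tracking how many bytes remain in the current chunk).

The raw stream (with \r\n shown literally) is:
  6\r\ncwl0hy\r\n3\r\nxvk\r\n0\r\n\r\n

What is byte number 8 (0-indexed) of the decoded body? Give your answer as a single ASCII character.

Chunk 1: stream[0..1]='6' size=0x6=6, data at stream[3..9]='cwl0hy' -> body[0..6], body so far='cwl0hy'
Chunk 2: stream[11..12]='3' size=0x3=3, data at stream[14..17]='xvk' -> body[6..9], body so far='cwl0hyxvk'
Chunk 3: stream[19..20]='0' size=0 (terminator). Final body='cwl0hyxvk' (9 bytes)
Body byte 8 = 'k'

Answer: k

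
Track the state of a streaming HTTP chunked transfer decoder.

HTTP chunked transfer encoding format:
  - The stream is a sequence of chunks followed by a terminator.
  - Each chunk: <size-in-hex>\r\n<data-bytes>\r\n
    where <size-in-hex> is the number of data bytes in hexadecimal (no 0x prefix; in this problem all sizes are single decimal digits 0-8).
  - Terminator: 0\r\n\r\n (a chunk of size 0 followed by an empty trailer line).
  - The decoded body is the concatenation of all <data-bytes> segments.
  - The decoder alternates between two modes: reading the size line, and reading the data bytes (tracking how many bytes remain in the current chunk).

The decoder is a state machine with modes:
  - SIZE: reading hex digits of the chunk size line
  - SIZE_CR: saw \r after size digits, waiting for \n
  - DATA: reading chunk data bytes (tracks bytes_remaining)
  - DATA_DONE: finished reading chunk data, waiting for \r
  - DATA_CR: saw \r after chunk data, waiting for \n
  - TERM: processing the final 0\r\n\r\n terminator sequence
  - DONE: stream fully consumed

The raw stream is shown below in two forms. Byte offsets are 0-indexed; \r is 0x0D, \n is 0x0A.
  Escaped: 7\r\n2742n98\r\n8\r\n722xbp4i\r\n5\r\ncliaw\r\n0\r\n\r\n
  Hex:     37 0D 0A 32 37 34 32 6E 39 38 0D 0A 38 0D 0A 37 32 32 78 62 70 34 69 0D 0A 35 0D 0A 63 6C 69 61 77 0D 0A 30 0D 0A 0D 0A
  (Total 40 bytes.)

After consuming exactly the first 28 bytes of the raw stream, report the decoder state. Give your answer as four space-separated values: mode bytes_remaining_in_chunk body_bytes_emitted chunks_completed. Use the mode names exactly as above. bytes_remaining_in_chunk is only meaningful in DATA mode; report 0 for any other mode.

Answer: DATA 5 15 2

Derivation:
Byte 0 = '7': mode=SIZE remaining=0 emitted=0 chunks_done=0
Byte 1 = 0x0D: mode=SIZE_CR remaining=0 emitted=0 chunks_done=0
Byte 2 = 0x0A: mode=DATA remaining=7 emitted=0 chunks_done=0
Byte 3 = '2': mode=DATA remaining=6 emitted=1 chunks_done=0
Byte 4 = '7': mode=DATA remaining=5 emitted=2 chunks_done=0
Byte 5 = '4': mode=DATA remaining=4 emitted=3 chunks_done=0
Byte 6 = '2': mode=DATA remaining=3 emitted=4 chunks_done=0
Byte 7 = 'n': mode=DATA remaining=2 emitted=5 chunks_done=0
Byte 8 = '9': mode=DATA remaining=1 emitted=6 chunks_done=0
Byte 9 = '8': mode=DATA_DONE remaining=0 emitted=7 chunks_done=0
Byte 10 = 0x0D: mode=DATA_CR remaining=0 emitted=7 chunks_done=0
Byte 11 = 0x0A: mode=SIZE remaining=0 emitted=7 chunks_done=1
Byte 12 = '8': mode=SIZE remaining=0 emitted=7 chunks_done=1
Byte 13 = 0x0D: mode=SIZE_CR remaining=0 emitted=7 chunks_done=1
Byte 14 = 0x0A: mode=DATA remaining=8 emitted=7 chunks_done=1
Byte 15 = '7': mode=DATA remaining=7 emitted=8 chunks_done=1
Byte 16 = '2': mode=DATA remaining=6 emitted=9 chunks_done=1
Byte 17 = '2': mode=DATA remaining=5 emitted=10 chunks_done=1
Byte 18 = 'x': mode=DATA remaining=4 emitted=11 chunks_done=1
Byte 19 = 'b': mode=DATA remaining=3 emitted=12 chunks_done=1
Byte 20 = 'p': mode=DATA remaining=2 emitted=13 chunks_done=1
Byte 21 = '4': mode=DATA remaining=1 emitted=14 chunks_done=1
Byte 22 = 'i': mode=DATA_DONE remaining=0 emitted=15 chunks_done=1
Byte 23 = 0x0D: mode=DATA_CR remaining=0 emitted=15 chunks_done=1
Byte 24 = 0x0A: mode=SIZE remaining=0 emitted=15 chunks_done=2
Byte 25 = '5': mode=SIZE remaining=0 emitted=15 chunks_done=2
Byte 26 = 0x0D: mode=SIZE_CR remaining=0 emitted=15 chunks_done=2
Byte 27 = 0x0A: mode=DATA remaining=5 emitted=15 chunks_done=2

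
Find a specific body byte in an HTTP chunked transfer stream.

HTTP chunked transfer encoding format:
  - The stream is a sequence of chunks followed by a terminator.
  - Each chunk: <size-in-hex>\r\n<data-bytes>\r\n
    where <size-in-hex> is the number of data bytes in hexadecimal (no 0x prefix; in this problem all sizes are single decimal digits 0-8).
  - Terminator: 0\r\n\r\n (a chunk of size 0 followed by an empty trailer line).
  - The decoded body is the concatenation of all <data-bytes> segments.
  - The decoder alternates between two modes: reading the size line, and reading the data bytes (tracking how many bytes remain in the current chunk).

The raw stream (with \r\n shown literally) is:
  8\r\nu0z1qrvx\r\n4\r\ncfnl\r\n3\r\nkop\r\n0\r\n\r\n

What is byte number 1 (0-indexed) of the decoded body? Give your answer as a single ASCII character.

Chunk 1: stream[0..1]='8' size=0x8=8, data at stream[3..11]='u0z1qrvx' -> body[0..8], body so far='u0z1qrvx'
Chunk 2: stream[13..14]='4' size=0x4=4, data at stream[16..20]='cfnl' -> body[8..12], body so far='u0z1qrvxcfnl'
Chunk 3: stream[22..23]='3' size=0x3=3, data at stream[25..28]='kop' -> body[12..15], body so far='u0z1qrvxcfnlkop'
Chunk 4: stream[30..31]='0' size=0 (terminator). Final body='u0z1qrvxcfnlkop' (15 bytes)
Body byte 1 = '0'

Answer: 0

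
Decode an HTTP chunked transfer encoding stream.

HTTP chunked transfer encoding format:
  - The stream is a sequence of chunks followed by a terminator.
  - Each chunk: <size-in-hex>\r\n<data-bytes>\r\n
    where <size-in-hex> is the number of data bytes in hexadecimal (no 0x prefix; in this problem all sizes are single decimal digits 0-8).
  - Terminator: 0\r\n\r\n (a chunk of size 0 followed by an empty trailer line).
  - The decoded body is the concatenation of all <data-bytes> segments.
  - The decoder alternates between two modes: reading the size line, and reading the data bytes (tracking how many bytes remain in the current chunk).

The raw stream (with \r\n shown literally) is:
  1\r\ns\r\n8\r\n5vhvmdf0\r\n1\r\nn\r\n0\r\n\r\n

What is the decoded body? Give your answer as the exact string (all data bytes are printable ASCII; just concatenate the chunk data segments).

Chunk 1: stream[0..1]='1' size=0x1=1, data at stream[3..4]='s' -> body[0..1], body so far='s'
Chunk 2: stream[6..7]='8' size=0x8=8, data at stream[9..17]='5vhvmdf0' -> body[1..9], body so far='s5vhvmdf0'
Chunk 3: stream[19..20]='1' size=0x1=1, data at stream[22..23]='n' -> body[9..10], body so far='s5vhvmdf0n'
Chunk 4: stream[25..26]='0' size=0 (terminator). Final body='s5vhvmdf0n' (10 bytes)

Answer: s5vhvmdf0n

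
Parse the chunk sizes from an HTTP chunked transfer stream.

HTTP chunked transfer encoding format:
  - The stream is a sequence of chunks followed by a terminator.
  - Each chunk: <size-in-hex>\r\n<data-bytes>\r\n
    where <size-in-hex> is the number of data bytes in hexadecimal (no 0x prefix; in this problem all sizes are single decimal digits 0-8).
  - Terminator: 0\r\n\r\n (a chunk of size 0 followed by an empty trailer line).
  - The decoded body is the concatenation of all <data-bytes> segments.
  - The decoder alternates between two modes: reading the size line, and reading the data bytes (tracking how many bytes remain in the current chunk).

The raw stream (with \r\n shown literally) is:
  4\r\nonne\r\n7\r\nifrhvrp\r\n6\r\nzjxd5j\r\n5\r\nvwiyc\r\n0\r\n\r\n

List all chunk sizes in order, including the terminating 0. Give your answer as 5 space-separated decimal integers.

Answer: 4 7 6 5 0

Derivation:
Chunk 1: stream[0..1]='4' size=0x4=4, data at stream[3..7]='onne' -> body[0..4], body so far='onne'
Chunk 2: stream[9..10]='7' size=0x7=7, data at stream[12..19]='ifrhvrp' -> body[4..11], body so far='onneifrhvrp'
Chunk 3: stream[21..22]='6' size=0x6=6, data at stream[24..30]='zjxd5j' -> body[11..17], body so far='onneifrhvrpzjxd5j'
Chunk 4: stream[32..33]='5' size=0x5=5, data at stream[35..40]='vwiyc' -> body[17..22], body so far='onneifrhvrpzjxd5jvwiyc'
Chunk 5: stream[42..43]='0' size=0 (terminator). Final body='onneifrhvrpzjxd5jvwiyc' (22 bytes)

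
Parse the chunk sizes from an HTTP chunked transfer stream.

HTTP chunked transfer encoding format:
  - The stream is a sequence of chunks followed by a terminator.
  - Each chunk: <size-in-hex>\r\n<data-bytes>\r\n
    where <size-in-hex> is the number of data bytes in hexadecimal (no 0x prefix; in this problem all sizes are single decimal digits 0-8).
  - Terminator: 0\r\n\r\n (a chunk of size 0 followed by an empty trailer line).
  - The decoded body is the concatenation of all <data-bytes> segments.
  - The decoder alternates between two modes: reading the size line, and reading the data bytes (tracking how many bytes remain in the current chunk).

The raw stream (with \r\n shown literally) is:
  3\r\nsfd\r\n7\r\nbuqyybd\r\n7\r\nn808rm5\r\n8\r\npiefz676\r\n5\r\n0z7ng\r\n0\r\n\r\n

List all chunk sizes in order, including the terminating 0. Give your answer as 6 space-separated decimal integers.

Chunk 1: stream[0..1]='3' size=0x3=3, data at stream[3..6]='sfd' -> body[0..3], body so far='sfd'
Chunk 2: stream[8..9]='7' size=0x7=7, data at stream[11..18]='buqyybd' -> body[3..10], body so far='sfdbuqyybd'
Chunk 3: stream[20..21]='7' size=0x7=7, data at stream[23..30]='n808rm5' -> body[10..17], body so far='sfdbuqyybdn808rm5'
Chunk 4: stream[32..33]='8' size=0x8=8, data at stream[35..43]='piefz676' -> body[17..25], body so far='sfdbuqyybdn808rm5piefz676'
Chunk 5: stream[45..46]='5' size=0x5=5, data at stream[48..53]='0z7ng' -> body[25..30], body so far='sfdbuqyybdn808rm5piefz6760z7ng'
Chunk 6: stream[55..56]='0' size=0 (terminator). Final body='sfdbuqyybdn808rm5piefz6760z7ng' (30 bytes)

Answer: 3 7 7 8 5 0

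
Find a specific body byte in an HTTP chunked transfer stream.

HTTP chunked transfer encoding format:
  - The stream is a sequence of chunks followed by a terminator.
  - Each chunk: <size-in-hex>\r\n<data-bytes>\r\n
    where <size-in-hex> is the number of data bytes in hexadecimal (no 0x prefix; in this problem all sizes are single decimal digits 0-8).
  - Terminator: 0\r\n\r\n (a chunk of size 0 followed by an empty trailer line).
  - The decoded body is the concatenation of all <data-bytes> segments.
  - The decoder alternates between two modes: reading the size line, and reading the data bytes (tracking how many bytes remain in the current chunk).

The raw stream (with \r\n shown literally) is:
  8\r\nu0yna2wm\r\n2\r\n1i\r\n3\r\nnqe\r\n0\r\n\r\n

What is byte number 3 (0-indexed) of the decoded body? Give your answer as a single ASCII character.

Answer: n

Derivation:
Chunk 1: stream[0..1]='8' size=0x8=8, data at stream[3..11]='u0yna2wm' -> body[0..8], body so far='u0yna2wm'
Chunk 2: stream[13..14]='2' size=0x2=2, data at stream[16..18]='1i' -> body[8..10], body so far='u0yna2wm1i'
Chunk 3: stream[20..21]='3' size=0x3=3, data at stream[23..26]='nqe' -> body[10..13], body so far='u0yna2wm1inqe'
Chunk 4: stream[28..29]='0' size=0 (terminator). Final body='u0yna2wm1inqe' (13 bytes)
Body byte 3 = 'n'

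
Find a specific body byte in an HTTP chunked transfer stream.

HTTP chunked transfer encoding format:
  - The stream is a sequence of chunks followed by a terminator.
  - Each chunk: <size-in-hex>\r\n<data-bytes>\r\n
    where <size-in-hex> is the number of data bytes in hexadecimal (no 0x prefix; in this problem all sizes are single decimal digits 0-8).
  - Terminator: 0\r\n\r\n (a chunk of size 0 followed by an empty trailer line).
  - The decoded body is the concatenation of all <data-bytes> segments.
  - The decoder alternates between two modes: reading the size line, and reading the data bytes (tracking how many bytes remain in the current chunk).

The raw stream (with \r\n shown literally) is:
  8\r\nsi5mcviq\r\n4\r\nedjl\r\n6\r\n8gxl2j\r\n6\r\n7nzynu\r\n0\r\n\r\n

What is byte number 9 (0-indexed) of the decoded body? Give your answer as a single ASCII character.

Answer: d

Derivation:
Chunk 1: stream[0..1]='8' size=0x8=8, data at stream[3..11]='si5mcviq' -> body[0..8], body so far='si5mcviq'
Chunk 2: stream[13..14]='4' size=0x4=4, data at stream[16..20]='edjl' -> body[8..12], body so far='si5mcviqedjl'
Chunk 3: stream[22..23]='6' size=0x6=6, data at stream[25..31]='8gxl2j' -> body[12..18], body so far='si5mcviqedjl8gxl2j'
Chunk 4: stream[33..34]='6' size=0x6=6, data at stream[36..42]='7nzynu' -> body[18..24], body so far='si5mcviqedjl8gxl2j7nzynu'
Chunk 5: stream[44..45]='0' size=0 (terminator). Final body='si5mcviqedjl8gxl2j7nzynu' (24 bytes)
Body byte 9 = 'd'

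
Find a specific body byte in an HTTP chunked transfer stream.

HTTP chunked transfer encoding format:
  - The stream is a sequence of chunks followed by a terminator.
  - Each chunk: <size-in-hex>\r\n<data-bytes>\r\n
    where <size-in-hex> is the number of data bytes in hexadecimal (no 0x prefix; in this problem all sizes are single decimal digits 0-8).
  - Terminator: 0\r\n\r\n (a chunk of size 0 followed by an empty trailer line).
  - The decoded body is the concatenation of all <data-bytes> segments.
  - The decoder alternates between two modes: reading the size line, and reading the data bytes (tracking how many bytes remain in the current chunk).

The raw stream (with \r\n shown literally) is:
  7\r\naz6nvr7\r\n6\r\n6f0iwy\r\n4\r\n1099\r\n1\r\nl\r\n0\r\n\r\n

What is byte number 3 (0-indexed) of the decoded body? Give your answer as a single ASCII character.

Answer: n

Derivation:
Chunk 1: stream[0..1]='7' size=0x7=7, data at stream[3..10]='az6nvr7' -> body[0..7], body so far='az6nvr7'
Chunk 2: stream[12..13]='6' size=0x6=6, data at stream[15..21]='6f0iwy' -> body[7..13], body so far='az6nvr76f0iwy'
Chunk 3: stream[23..24]='4' size=0x4=4, data at stream[26..30]='1099' -> body[13..17], body so far='az6nvr76f0iwy1099'
Chunk 4: stream[32..33]='1' size=0x1=1, data at stream[35..36]='l' -> body[17..18], body so far='az6nvr76f0iwy1099l'
Chunk 5: stream[38..39]='0' size=0 (terminator). Final body='az6nvr76f0iwy1099l' (18 bytes)
Body byte 3 = 'n'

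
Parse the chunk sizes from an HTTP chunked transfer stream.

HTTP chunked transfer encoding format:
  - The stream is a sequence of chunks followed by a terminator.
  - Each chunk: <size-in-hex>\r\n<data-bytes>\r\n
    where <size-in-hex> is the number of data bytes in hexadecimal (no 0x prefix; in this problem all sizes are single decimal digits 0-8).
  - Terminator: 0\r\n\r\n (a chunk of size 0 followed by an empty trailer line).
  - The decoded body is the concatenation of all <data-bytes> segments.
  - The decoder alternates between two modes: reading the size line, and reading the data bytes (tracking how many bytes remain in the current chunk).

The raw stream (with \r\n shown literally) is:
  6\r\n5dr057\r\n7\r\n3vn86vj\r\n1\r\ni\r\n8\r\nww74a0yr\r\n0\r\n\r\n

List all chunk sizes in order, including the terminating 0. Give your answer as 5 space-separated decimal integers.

Answer: 6 7 1 8 0

Derivation:
Chunk 1: stream[0..1]='6' size=0x6=6, data at stream[3..9]='5dr057' -> body[0..6], body so far='5dr057'
Chunk 2: stream[11..12]='7' size=0x7=7, data at stream[14..21]='3vn86vj' -> body[6..13], body so far='5dr0573vn86vj'
Chunk 3: stream[23..24]='1' size=0x1=1, data at stream[26..27]='i' -> body[13..14], body so far='5dr0573vn86vji'
Chunk 4: stream[29..30]='8' size=0x8=8, data at stream[32..40]='ww74a0yr' -> body[14..22], body so far='5dr0573vn86vjiww74a0yr'
Chunk 5: stream[42..43]='0' size=0 (terminator). Final body='5dr0573vn86vjiww74a0yr' (22 bytes)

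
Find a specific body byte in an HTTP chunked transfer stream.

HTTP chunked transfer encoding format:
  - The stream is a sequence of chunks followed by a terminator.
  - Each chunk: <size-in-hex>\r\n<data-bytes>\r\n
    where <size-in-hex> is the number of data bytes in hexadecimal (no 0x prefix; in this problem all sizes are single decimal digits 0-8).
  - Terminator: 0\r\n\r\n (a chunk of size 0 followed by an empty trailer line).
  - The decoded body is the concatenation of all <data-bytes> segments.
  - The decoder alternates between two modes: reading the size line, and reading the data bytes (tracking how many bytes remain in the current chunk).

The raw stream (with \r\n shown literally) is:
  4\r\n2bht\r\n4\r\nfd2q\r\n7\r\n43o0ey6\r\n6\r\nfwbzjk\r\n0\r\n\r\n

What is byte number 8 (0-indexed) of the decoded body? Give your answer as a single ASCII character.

Answer: 4

Derivation:
Chunk 1: stream[0..1]='4' size=0x4=4, data at stream[3..7]='2bht' -> body[0..4], body so far='2bht'
Chunk 2: stream[9..10]='4' size=0x4=4, data at stream[12..16]='fd2q' -> body[4..8], body so far='2bhtfd2q'
Chunk 3: stream[18..19]='7' size=0x7=7, data at stream[21..28]='43o0ey6' -> body[8..15], body so far='2bhtfd2q43o0ey6'
Chunk 4: stream[30..31]='6' size=0x6=6, data at stream[33..39]='fwbzjk' -> body[15..21], body so far='2bhtfd2q43o0ey6fwbzjk'
Chunk 5: stream[41..42]='0' size=0 (terminator). Final body='2bhtfd2q43o0ey6fwbzjk' (21 bytes)
Body byte 8 = '4'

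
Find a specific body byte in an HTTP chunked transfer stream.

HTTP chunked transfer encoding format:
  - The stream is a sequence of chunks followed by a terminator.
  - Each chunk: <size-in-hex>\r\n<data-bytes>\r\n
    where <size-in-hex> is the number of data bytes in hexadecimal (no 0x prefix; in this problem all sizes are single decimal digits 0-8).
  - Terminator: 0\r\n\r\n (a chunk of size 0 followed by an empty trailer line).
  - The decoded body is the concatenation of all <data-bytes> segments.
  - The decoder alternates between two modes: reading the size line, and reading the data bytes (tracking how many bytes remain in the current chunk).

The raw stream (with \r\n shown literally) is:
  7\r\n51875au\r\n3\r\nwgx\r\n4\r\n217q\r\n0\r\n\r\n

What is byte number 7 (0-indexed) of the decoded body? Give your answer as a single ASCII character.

Answer: w

Derivation:
Chunk 1: stream[0..1]='7' size=0x7=7, data at stream[3..10]='51875au' -> body[0..7], body so far='51875au'
Chunk 2: stream[12..13]='3' size=0x3=3, data at stream[15..18]='wgx' -> body[7..10], body so far='51875auwgx'
Chunk 3: stream[20..21]='4' size=0x4=4, data at stream[23..27]='217q' -> body[10..14], body so far='51875auwgx217q'
Chunk 4: stream[29..30]='0' size=0 (terminator). Final body='51875auwgx217q' (14 bytes)
Body byte 7 = 'w'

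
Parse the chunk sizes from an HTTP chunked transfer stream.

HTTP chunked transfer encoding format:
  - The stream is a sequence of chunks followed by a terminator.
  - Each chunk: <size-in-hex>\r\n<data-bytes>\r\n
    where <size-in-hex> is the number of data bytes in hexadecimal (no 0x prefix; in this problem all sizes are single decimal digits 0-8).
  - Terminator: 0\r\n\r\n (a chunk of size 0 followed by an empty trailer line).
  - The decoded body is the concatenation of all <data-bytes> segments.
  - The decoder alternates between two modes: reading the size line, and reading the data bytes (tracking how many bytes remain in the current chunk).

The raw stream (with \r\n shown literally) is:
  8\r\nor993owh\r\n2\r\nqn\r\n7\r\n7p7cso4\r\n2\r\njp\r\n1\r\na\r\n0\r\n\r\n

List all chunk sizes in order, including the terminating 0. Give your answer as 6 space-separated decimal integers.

Chunk 1: stream[0..1]='8' size=0x8=8, data at stream[3..11]='or993owh' -> body[0..8], body so far='or993owh'
Chunk 2: stream[13..14]='2' size=0x2=2, data at stream[16..18]='qn' -> body[8..10], body so far='or993owhqn'
Chunk 3: stream[20..21]='7' size=0x7=7, data at stream[23..30]='7p7cso4' -> body[10..17], body so far='or993owhqn7p7cso4'
Chunk 4: stream[32..33]='2' size=0x2=2, data at stream[35..37]='jp' -> body[17..19], body so far='or993owhqn7p7cso4jp'
Chunk 5: stream[39..40]='1' size=0x1=1, data at stream[42..43]='a' -> body[19..20], body so far='or993owhqn7p7cso4jpa'
Chunk 6: stream[45..46]='0' size=0 (terminator). Final body='or993owhqn7p7cso4jpa' (20 bytes)

Answer: 8 2 7 2 1 0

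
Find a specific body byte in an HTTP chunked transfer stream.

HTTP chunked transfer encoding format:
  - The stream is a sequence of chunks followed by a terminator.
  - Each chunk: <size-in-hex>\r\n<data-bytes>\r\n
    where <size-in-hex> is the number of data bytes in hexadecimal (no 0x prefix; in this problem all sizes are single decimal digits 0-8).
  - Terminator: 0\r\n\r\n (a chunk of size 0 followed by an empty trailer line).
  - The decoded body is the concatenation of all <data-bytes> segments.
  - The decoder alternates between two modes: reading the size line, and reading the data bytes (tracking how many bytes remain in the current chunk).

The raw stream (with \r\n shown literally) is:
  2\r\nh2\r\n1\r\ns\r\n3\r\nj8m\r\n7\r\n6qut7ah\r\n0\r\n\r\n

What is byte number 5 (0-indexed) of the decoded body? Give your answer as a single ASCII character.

Chunk 1: stream[0..1]='2' size=0x2=2, data at stream[3..5]='h2' -> body[0..2], body so far='h2'
Chunk 2: stream[7..8]='1' size=0x1=1, data at stream[10..11]='s' -> body[2..3], body so far='h2s'
Chunk 3: stream[13..14]='3' size=0x3=3, data at stream[16..19]='j8m' -> body[3..6], body so far='h2sj8m'
Chunk 4: stream[21..22]='7' size=0x7=7, data at stream[24..31]='6qut7ah' -> body[6..13], body so far='h2sj8m6qut7ah'
Chunk 5: stream[33..34]='0' size=0 (terminator). Final body='h2sj8m6qut7ah' (13 bytes)
Body byte 5 = 'm'

Answer: m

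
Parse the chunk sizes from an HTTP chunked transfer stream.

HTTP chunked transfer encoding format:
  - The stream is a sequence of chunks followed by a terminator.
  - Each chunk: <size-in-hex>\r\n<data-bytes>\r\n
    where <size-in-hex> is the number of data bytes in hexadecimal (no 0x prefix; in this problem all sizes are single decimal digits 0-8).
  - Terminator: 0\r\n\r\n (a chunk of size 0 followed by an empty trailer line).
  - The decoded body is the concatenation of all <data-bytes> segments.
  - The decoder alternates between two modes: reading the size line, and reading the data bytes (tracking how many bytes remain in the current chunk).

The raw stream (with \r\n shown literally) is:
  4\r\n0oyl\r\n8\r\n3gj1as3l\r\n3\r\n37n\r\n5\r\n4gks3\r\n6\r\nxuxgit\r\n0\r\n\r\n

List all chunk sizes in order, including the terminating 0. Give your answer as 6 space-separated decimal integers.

Answer: 4 8 3 5 6 0

Derivation:
Chunk 1: stream[0..1]='4' size=0x4=4, data at stream[3..7]='0oyl' -> body[0..4], body so far='0oyl'
Chunk 2: stream[9..10]='8' size=0x8=8, data at stream[12..20]='3gj1as3l' -> body[4..12], body so far='0oyl3gj1as3l'
Chunk 3: stream[22..23]='3' size=0x3=3, data at stream[25..28]='37n' -> body[12..15], body so far='0oyl3gj1as3l37n'
Chunk 4: stream[30..31]='5' size=0x5=5, data at stream[33..38]='4gks3' -> body[15..20], body so far='0oyl3gj1as3l37n4gks3'
Chunk 5: stream[40..41]='6' size=0x6=6, data at stream[43..49]='xuxgit' -> body[20..26], body so far='0oyl3gj1as3l37n4gks3xuxgit'
Chunk 6: stream[51..52]='0' size=0 (terminator). Final body='0oyl3gj1as3l37n4gks3xuxgit' (26 bytes)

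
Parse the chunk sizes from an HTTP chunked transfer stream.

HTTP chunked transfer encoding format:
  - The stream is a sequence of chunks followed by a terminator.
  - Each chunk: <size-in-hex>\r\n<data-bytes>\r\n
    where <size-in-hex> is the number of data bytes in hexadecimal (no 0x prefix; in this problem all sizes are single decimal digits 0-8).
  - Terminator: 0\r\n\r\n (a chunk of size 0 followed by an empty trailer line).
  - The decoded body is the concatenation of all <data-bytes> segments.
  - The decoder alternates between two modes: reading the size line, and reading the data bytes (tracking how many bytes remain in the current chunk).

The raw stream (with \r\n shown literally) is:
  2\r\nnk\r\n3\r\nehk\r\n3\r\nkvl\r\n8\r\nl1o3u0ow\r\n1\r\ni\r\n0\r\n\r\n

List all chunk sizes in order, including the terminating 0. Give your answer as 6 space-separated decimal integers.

Chunk 1: stream[0..1]='2' size=0x2=2, data at stream[3..5]='nk' -> body[0..2], body so far='nk'
Chunk 2: stream[7..8]='3' size=0x3=3, data at stream[10..13]='ehk' -> body[2..5], body so far='nkehk'
Chunk 3: stream[15..16]='3' size=0x3=3, data at stream[18..21]='kvl' -> body[5..8], body so far='nkehkkvl'
Chunk 4: stream[23..24]='8' size=0x8=8, data at stream[26..34]='l1o3u0ow' -> body[8..16], body so far='nkehkkvll1o3u0ow'
Chunk 5: stream[36..37]='1' size=0x1=1, data at stream[39..40]='i' -> body[16..17], body so far='nkehkkvll1o3u0owi'
Chunk 6: stream[42..43]='0' size=0 (terminator). Final body='nkehkkvll1o3u0owi' (17 bytes)

Answer: 2 3 3 8 1 0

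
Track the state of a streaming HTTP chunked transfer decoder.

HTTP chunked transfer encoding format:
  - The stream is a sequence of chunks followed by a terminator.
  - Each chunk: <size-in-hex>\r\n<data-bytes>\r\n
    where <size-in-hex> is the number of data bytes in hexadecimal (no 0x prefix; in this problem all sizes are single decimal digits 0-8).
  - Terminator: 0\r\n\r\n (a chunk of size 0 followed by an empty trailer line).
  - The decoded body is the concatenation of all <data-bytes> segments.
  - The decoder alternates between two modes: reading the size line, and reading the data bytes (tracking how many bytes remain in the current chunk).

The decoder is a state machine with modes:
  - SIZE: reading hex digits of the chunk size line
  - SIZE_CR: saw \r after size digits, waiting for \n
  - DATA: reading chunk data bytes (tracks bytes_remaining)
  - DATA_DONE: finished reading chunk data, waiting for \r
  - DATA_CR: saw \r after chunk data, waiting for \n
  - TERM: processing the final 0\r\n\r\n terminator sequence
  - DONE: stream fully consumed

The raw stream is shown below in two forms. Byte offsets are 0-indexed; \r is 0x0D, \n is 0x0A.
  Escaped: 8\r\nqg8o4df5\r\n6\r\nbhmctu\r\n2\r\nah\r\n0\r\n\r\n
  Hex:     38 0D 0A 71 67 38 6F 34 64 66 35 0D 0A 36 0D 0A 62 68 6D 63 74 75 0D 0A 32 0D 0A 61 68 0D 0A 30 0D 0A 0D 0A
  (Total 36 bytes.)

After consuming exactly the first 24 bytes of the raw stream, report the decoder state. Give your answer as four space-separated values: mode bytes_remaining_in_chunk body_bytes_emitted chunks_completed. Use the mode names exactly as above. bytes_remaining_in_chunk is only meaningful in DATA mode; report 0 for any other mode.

Answer: SIZE 0 14 2

Derivation:
Byte 0 = '8': mode=SIZE remaining=0 emitted=0 chunks_done=0
Byte 1 = 0x0D: mode=SIZE_CR remaining=0 emitted=0 chunks_done=0
Byte 2 = 0x0A: mode=DATA remaining=8 emitted=0 chunks_done=0
Byte 3 = 'q': mode=DATA remaining=7 emitted=1 chunks_done=0
Byte 4 = 'g': mode=DATA remaining=6 emitted=2 chunks_done=0
Byte 5 = '8': mode=DATA remaining=5 emitted=3 chunks_done=0
Byte 6 = 'o': mode=DATA remaining=4 emitted=4 chunks_done=0
Byte 7 = '4': mode=DATA remaining=3 emitted=5 chunks_done=0
Byte 8 = 'd': mode=DATA remaining=2 emitted=6 chunks_done=0
Byte 9 = 'f': mode=DATA remaining=1 emitted=7 chunks_done=0
Byte 10 = '5': mode=DATA_DONE remaining=0 emitted=8 chunks_done=0
Byte 11 = 0x0D: mode=DATA_CR remaining=0 emitted=8 chunks_done=0
Byte 12 = 0x0A: mode=SIZE remaining=0 emitted=8 chunks_done=1
Byte 13 = '6': mode=SIZE remaining=0 emitted=8 chunks_done=1
Byte 14 = 0x0D: mode=SIZE_CR remaining=0 emitted=8 chunks_done=1
Byte 15 = 0x0A: mode=DATA remaining=6 emitted=8 chunks_done=1
Byte 16 = 'b': mode=DATA remaining=5 emitted=9 chunks_done=1
Byte 17 = 'h': mode=DATA remaining=4 emitted=10 chunks_done=1
Byte 18 = 'm': mode=DATA remaining=3 emitted=11 chunks_done=1
Byte 19 = 'c': mode=DATA remaining=2 emitted=12 chunks_done=1
Byte 20 = 't': mode=DATA remaining=1 emitted=13 chunks_done=1
Byte 21 = 'u': mode=DATA_DONE remaining=0 emitted=14 chunks_done=1
Byte 22 = 0x0D: mode=DATA_CR remaining=0 emitted=14 chunks_done=1
Byte 23 = 0x0A: mode=SIZE remaining=0 emitted=14 chunks_done=2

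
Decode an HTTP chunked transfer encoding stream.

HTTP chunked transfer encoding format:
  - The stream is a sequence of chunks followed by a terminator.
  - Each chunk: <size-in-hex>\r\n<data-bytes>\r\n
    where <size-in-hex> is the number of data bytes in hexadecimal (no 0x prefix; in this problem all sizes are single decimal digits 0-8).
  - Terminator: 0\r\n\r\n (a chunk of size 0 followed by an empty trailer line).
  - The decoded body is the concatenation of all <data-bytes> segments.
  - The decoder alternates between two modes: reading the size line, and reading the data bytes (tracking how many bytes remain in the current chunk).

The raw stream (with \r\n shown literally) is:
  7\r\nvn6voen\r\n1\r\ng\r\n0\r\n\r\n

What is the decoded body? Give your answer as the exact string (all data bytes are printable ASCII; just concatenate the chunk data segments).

Answer: vn6voeng

Derivation:
Chunk 1: stream[0..1]='7' size=0x7=7, data at stream[3..10]='vn6voen' -> body[0..7], body so far='vn6voen'
Chunk 2: stream[12..13]='1' size=0x1=1, data at stream[15..16]='g' -> body[7..8], body so far='vn6voeng'
Chunk 3: stream[18..19]='0' size=0 (terminator). Final body='vn6voeng' (8 bytes)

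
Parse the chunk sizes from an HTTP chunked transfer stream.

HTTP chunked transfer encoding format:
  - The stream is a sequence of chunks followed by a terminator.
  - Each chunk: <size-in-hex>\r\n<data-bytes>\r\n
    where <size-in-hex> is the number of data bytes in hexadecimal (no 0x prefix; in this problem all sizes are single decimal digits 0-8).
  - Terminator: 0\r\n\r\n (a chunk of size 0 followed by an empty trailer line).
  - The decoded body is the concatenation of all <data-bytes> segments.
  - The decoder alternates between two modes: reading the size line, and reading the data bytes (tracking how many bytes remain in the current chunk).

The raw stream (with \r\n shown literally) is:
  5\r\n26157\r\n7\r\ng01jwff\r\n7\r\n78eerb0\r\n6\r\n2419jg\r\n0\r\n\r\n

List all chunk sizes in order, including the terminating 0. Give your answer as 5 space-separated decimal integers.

Chunk 1: stream[0..1]='5' size=0x5=5, data at stream[3..8]='26157' -> body[0..5], body so far='26157'
Chunk 2: stream[10..11]='7' size=0x7=7, data at stream[13..20]='g01jwff' -> body[5..12], body so far='26157g01jwff'
Chunk 3: stream[22..23]='7' size=0x7=7, data at stream[25..32]='78eerb0' -> body[12..19], body so far='26157g01jwff78eerb0'
Chunk 4: stream[34..35]='6' size=0x6=6, data at stream[37..43]='2419jg' -> body[19..25], body so far='26157g01jwff78eerb02419jg'
Chunk 5: stream[45..46]='0' size=0 (terminator). Final body='26157g01jwff78eerb02419jg' (25 bytes)

Answer: 5 7 7 6 0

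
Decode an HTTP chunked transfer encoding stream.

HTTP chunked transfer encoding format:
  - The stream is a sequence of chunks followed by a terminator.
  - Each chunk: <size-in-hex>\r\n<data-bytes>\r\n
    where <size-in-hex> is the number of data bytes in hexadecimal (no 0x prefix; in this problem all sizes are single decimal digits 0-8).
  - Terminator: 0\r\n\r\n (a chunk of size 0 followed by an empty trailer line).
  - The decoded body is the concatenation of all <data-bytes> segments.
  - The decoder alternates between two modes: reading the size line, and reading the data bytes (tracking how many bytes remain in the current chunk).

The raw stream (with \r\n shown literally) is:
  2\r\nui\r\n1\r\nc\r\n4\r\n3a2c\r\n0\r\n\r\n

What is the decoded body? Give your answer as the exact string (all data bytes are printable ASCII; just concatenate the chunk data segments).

Answer: uic3a2c

Derivation:
Chunk 1: stream[0..1]='2' size=0x2=2, data at stream[3..5]='ui' -> body[0..2], body so far='ui'
Chunk 2: stream[7..8]='1' size=0x1=1, data at stream[10..11]='c' -> body[2..3], body so far='uic'
Chunk 3: stream[13..14]='4' size=0x4=4, data at stream[16..20]='3a2c' -> body[3..7], body so far='uic3a2c'
Chunk 4: stream[22..23]='0' size=0 (terminator). Final body='uic3a2c' (7 bytes)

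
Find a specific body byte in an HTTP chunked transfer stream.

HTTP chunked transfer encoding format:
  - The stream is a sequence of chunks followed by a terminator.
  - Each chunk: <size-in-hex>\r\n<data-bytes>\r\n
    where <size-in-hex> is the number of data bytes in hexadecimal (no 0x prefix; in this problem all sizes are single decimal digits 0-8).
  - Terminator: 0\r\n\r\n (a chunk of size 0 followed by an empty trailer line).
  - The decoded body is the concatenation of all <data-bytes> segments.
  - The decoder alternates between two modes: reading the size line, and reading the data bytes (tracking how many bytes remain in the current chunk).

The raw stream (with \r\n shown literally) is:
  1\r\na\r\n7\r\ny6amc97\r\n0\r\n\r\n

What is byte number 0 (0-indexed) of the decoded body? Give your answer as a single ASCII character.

Answer: a

Derivation:
Chunk 1: stream[0..1]='1' size=0x1=1, data at stream[3..4]='a' -> body[0..1], body so far='a'
Chunk 2: stream[6..7]='7' size=0x7=7, data at stream[9..16]='y6amc97' -> body[1..8], body so far='ay6amc97'
Chunk 3: stream[18..19]='0' size=0 (terminator). Final body='ay6amc97' (8 bytes)
Body byte 0 = 'a'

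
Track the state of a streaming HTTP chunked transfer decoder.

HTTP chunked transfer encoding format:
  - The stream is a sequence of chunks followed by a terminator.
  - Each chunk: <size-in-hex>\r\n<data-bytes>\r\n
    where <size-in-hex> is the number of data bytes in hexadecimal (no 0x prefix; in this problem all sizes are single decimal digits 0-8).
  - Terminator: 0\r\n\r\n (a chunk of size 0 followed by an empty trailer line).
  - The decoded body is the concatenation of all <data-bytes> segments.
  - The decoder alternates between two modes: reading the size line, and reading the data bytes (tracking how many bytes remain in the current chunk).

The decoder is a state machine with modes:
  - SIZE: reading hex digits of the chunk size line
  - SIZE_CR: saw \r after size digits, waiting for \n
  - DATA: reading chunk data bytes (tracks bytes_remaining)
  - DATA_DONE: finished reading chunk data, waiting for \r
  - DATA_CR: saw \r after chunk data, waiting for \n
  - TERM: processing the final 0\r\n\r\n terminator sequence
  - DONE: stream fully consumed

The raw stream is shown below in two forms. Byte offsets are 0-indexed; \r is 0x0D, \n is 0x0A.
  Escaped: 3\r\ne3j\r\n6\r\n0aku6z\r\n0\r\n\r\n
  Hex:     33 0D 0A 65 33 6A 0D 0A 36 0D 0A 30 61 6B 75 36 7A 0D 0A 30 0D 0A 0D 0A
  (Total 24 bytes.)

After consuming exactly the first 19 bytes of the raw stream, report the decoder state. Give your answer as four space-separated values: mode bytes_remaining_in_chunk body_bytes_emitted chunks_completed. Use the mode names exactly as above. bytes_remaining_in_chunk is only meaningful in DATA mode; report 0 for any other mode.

Answer: SIZE 0 9 2

Derivation:
Byte 0 = '3': mode=SIZE remaining=0 emitted=0 chunks_done=0
Byte 1 = 0x0D: mode=SIZE_CR remaining=0 emitted=0 chunks_done=0
Byte 2 = 0x0A: mode=DATA remaining=3 emitted=0 chunks_done=0
Byte 3 = 'e': mode=DATA remaining=2 emitted=1 chunks_done=0
Byte 4 = '3': mode=DATA remaining=1 emitted=2 chunks_done=0
Byte 5 = 'j': mode=DATA_DONE remaining=0 emitted=3 chunks_done=0
Byte 6 = 0x0D: mode=DATA_CR remaining=0 emitted=3 chunks_done=0
Byte 7 = 0x0A: mode=SIZE remaining=0 emitted=3 chunks_done=1
Byte 8 = '6': mode=SIZE remaining=0 emitted=3 chunks_done=1
Byte 9 = 0x0D: mode=SIZE_CR remaining=0 emitted=3 chunks_done=1
Byte 10 = 0x0A: mode=DATA remaining=6 emitted=3 chunks_done=1
Byte 11 = '0': mode=DATA remaining=5 emitted=4 chunks_done=1
Byte 12 = 'a': mode=DATA remaining=4 emitted=5 chunks_done=1
Byte 13 = 'k': mode=DATA remaining=3 emitted=6 chunks_done=1
Byte 14 = 'u': mode=DATA remaining=2 emitted=7 chunks_done=1
Byte 15 = '6': mode=DATA remaining=1 emitted=8 chunks_done=1
Byte 16 = 'z': mode=DATA_DONE remaining=0 emitted=9 chunks_done=1
Byte 17 = 0x0D: mode=DATA_CR remaining=0 emitted=9 chunks_done=1
Byte 18 = 0x0A: mode=SIZE remaining=0 emitted=9 chunks_done=2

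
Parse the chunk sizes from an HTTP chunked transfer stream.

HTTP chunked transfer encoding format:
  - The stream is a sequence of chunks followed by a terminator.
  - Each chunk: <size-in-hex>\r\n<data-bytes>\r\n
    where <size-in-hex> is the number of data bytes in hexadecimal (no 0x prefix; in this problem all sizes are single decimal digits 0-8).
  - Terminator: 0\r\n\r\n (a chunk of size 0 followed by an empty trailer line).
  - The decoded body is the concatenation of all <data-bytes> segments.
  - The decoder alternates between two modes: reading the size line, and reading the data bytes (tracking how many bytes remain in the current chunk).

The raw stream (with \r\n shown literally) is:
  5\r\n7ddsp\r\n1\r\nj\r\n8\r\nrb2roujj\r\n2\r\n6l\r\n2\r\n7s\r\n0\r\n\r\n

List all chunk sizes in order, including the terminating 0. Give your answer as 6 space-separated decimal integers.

Chunk 1: stream[0..1]='5' size=0x5=5, data at stream[3..8]='7ddsp' -> body[0..5], body so far='7ddsp'
Chunk 2: stream[10..11]='1' size=0x1=1, data at stream[13..14]='j' -> body[5..6], body so far='7ddspj'
Chunk 3: stream[16..17]='8' size=0x8=8, data at stream[19..27]='rb2roujj' -> body[6..14], body so far='7ddspjrb2roujj'
Chunk 4: stream[29..30]='2' size=0x2=2, data at stream[32..34]='6l' -> body[14..16], body so far='7ddspjrb2roujj6l'
Chunk 5: stream[36..37]='2' size=0x2=2, data at stream[39..41]='7s' -> body[16..18], body so far='7ddspjrb2roujj6l7s'
Chunk 6: stream[43..44]='0' size=0 (terminator). Final body='7ddspjrb2roujj6l7s' (18 bytes)

Answer: 5 1 8 2 2 0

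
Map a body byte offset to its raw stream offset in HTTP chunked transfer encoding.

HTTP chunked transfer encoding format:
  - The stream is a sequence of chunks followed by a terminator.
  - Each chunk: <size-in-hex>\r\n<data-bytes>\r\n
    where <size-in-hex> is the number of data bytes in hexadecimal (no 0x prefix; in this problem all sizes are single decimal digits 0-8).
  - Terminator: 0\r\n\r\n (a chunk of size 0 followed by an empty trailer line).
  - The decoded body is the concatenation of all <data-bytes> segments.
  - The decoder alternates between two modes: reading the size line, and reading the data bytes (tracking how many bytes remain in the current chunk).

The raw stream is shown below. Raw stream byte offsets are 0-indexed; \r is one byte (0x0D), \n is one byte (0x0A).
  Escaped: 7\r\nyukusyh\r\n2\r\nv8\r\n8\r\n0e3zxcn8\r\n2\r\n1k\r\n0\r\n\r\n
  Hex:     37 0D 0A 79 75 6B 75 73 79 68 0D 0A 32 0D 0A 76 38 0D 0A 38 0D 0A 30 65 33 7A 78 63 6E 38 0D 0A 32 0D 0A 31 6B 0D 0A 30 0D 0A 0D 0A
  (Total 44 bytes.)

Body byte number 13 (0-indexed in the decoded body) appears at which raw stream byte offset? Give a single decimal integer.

Answer: 26

Derivation:
Chunk 1: stream[0..1]='7' size=0x7=7, data at stream[3..10]='yukusyh' -> body[0..7], body so far='yukusyh'
Chunk 2: stream[12..13]='2' size=0x2=2, data at stream[15..17]='v8' -> body[7..9], body so far='yukusyhv8'
Chunk 3: stream[19..20]='8' size=0x8=8, data at stream[22..30]='0e3zxcn8' -> body[9..17], body so far='yukusyhv80e3zxcn8'
Chunk 4: stream[32..33]='2' size=0x2=2, data at stream[35..37]='1k' -> body[17..19], body so far='yukusyhv80e3zxcn81k'
Chunk 5: stream[39..40]='0' size=0 (terminator). Final body='yukusyhv80e3zxcn81k' (19 bytes)
Body byte 13 at stream offset 26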